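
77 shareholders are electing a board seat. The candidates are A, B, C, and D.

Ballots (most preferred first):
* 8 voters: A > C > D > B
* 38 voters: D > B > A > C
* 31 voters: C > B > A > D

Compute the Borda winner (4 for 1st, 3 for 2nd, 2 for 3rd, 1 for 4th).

B

A: 8×4 + 38×2 + 31×2 = 170
B: 8×1 + 38×3 + 31×3 = 215
C: 8×3 + 38×1 + 31×4 = 186
D: 8×2 + 38×4 + 31×1 = 199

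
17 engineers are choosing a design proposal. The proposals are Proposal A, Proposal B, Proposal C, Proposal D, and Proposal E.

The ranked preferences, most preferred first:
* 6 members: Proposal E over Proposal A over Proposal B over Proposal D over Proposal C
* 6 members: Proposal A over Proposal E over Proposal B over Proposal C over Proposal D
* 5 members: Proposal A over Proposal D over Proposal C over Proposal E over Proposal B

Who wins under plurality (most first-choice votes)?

First-place votes: Proposal A 11, Proposal B 0, Proposal C 0, Proposal D 0, Proposal E 6.

Proposal A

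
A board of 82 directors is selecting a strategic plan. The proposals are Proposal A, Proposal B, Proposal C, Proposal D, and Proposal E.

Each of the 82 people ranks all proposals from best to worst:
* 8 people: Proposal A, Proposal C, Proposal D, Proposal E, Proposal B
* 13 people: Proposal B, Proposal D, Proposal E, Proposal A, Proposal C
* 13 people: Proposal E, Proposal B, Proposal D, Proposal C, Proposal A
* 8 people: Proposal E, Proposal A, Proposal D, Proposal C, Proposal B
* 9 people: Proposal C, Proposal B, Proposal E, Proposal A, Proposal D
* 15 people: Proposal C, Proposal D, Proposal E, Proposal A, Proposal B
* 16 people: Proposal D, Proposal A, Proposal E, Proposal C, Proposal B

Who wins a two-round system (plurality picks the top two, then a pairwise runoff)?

Round 1 first-place votes: Proposal A 8, Proposal B 13, Proposal C 24, Proposal D 16, Proposal E 21. Proposal C and Proposal E advance.
Runoff: Proposal C is ranked above Proposal E on 32 ballots, Proposal E above Proposal C on 50.

Proposal E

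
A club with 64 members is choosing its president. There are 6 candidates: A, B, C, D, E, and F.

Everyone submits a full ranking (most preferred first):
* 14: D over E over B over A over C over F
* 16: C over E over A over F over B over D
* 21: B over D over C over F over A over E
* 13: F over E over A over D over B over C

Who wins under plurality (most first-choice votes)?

First-place votes: A 0, B 21, C 16, D 14, E 0, F 13.

B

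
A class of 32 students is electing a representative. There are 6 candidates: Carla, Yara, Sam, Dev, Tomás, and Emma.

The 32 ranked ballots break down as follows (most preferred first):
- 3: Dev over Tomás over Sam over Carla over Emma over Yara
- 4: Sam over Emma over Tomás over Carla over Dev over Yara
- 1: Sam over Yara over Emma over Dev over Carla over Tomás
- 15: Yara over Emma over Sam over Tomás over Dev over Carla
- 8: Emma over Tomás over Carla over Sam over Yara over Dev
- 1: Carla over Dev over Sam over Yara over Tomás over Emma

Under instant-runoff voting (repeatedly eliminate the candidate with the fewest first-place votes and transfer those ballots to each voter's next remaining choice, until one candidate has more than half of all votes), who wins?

Sam

Round 1: Carla 1, Yara 15, Sam 5, Dev 3, Tomás 0, Emma 8. Tomás eliminated.
Round 2: Carla 1, Yara 15, Sam 5, Dev 3, Emma 8. Carla eliminated.
Round 3: Yara 15, Sam 5, Dev 4, Emma 8. Dev eliminated.
Round 4: Yara 15, Sam 9, Emma 8. Emma eliminated.
Round 5: Yara 15, Sam 17. Sam has a majority (≥17).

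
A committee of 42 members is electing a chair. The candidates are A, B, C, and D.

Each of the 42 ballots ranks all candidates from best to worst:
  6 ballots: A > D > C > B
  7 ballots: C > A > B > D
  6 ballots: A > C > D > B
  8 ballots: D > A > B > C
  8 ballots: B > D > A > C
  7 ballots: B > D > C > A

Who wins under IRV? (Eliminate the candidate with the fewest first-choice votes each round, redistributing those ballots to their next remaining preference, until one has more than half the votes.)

A

Round 1: A 12, B 15, C 7, D 8. C eliminated.
Round 2: A 19, B 15, D 8. D eliminated.
Round 3: A 27, B 15. A has a majority (≥22).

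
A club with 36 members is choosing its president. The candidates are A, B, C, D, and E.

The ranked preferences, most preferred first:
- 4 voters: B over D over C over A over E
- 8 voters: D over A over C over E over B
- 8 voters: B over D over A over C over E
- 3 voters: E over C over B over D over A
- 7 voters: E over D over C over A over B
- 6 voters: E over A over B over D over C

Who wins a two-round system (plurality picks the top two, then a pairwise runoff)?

E

Round 1 first-place votes: A 0, B 12, C 0, D 8, E 16. E and B advance.
Runoff: E is ranked above B on 24 ballots, B above E on 12.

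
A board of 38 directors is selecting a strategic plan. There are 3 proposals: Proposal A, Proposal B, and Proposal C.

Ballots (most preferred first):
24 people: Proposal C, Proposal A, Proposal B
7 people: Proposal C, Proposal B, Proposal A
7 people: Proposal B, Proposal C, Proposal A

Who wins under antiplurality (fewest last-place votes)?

Last-place votes: Proposal A 14, Proposal B 24, Proposal C 0.

Proposal C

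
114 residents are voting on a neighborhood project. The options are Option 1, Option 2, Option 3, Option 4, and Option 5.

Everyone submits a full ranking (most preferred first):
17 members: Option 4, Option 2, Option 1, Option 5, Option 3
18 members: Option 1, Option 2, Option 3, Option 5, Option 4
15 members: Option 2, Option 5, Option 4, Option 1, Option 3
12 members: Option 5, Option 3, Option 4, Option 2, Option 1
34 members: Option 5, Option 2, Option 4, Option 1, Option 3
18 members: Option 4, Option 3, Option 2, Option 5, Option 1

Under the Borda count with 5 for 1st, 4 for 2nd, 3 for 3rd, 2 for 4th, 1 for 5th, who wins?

Option 1: 17×3 + 18×5 + 15×2 + 12×1 + 34×2 + 18×1 = 269
Option 2: 17×4 + 18×4 + 15×5 + 12×2 + 34×4 + 18×3 = 429
Option 3: 17×1 + 18×3 + 15×1 + 12×4 + 34×1 + 18×4 = 240
Option 4: 17×5 + 18×1 + 15×3 + 12×3 + 34×3 + 18×5 = 376
Option 5: 17×2 + 18×2 + 15×4 + 12×5 + 34×5 + 18×2 = 396

Option 2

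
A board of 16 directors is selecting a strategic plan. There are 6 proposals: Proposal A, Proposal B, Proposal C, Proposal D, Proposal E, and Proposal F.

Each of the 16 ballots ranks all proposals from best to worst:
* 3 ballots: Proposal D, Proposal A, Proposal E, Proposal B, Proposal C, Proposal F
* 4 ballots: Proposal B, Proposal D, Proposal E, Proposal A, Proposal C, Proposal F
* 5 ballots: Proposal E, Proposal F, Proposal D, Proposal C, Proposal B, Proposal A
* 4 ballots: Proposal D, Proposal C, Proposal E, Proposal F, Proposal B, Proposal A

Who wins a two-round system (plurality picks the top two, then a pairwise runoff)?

Proposal D

Round 1 first-place votes: Proposal A 0, Proposal B 4, Proposal C 0, Proposal D 7, Proposal E 5, Proposal F 0. Proposal D and Proposal E advance.
Runoff: Proposal D is ranked above Proposal E on 11 ballots, Proposal E above Proposal D on 5.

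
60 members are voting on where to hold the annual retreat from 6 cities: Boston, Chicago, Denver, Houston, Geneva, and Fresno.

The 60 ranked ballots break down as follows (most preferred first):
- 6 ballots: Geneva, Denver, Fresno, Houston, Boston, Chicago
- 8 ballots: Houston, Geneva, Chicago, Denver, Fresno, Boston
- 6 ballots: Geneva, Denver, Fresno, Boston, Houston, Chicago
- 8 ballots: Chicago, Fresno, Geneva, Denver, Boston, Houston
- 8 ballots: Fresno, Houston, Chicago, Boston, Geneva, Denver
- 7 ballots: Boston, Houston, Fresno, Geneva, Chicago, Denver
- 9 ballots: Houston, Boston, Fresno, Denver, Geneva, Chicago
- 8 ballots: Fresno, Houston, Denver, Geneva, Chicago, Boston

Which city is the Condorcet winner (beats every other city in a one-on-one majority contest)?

Fresno

Fresno vs Boston: 44–16
Fresno vs Chicago: 44–16
Fresno vs Denver: 40–20
Fresno vs Houston: 36–24
Fresno vs Geneva: 40–20
Fresno beats every other city.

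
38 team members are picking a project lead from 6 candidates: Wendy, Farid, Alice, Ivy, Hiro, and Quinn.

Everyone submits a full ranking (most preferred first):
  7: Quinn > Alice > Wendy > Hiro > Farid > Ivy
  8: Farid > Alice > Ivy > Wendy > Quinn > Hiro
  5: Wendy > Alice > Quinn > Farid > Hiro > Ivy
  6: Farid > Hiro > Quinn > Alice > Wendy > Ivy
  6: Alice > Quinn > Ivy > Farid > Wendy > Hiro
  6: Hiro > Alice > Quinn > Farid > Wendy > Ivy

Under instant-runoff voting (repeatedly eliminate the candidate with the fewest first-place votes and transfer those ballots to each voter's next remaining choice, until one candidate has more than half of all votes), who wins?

Alice

Round 1: Wendy 5, Farid 14, Alice 6, Ivy 0, Hiro 6, Quinn 7. Ivy eliminated.
Round 2: Wendy 5, Farid 14, Alice 6, Hiro 6, Quinn 7. Wendy eliminated.
Round 3: Farid 14, Alice 11, Hiro 6, Quinn 7. Hiro eliminated.
Round 4: Farid 14, Alice 17, Quinn 7. Quinn eliminated.
Round 5: Farid 14, Alice 24. Alice has a majority (≥20).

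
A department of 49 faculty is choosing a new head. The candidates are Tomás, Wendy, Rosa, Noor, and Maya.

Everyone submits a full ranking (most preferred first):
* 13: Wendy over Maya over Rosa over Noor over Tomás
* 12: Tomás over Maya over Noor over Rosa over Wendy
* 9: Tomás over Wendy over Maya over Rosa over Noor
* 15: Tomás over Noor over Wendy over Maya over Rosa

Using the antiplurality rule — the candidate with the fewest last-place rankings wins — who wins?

Maya

Last-place votes: Tomás 13, Wendy 12, Rosa 15, Noor 9, Maya 0.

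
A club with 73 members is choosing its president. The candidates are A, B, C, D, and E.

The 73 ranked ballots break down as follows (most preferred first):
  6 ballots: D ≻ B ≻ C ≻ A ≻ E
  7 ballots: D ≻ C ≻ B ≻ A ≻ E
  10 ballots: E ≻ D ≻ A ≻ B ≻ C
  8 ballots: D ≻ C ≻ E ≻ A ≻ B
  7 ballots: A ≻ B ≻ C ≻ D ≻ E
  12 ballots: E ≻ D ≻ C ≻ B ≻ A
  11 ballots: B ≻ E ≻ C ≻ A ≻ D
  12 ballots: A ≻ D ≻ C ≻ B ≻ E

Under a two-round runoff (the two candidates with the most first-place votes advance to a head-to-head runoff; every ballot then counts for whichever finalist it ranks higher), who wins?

Round 1 first-place votes: A 19, B 11, C 0, D 21, E 22. E and D advance.
Runoff: E is ranked above D on 33 ballots, D above E on 40.

D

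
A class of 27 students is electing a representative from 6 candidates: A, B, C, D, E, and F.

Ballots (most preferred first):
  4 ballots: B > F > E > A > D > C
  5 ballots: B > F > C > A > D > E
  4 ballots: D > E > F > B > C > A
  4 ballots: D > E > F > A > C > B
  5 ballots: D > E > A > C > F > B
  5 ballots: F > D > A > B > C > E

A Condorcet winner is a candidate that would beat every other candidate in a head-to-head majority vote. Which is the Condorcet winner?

F

F vs A: 22–5
F vs B: 18–9
F vs C: 22–5
F vs D: 14–13
F vs E: 14–13
F beats every other candidate.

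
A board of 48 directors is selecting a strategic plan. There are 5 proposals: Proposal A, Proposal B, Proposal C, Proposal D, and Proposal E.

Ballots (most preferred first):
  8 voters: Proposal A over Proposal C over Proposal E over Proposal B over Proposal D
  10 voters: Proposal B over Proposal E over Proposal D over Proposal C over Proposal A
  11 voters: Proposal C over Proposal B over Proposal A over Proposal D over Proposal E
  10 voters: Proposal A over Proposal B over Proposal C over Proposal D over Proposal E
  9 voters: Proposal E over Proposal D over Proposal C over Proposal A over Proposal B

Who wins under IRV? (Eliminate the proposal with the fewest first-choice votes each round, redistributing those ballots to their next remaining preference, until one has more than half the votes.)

Round 1: Proposal A 18, Proposal B 10, Proposal C 11, Proposal D 0, Proposal E 9. Proposal D eliminated.
Round 2: Proposal A 18, Proposal B 10, Proposal C 11, Proposal E 9. Proposal E eliminated.
Round 3: Proposal A 18, Proposal B 10, Proposal C 20. Proposal B eliminated.
Round 4: Proposal A 18, Proposal C 30. Proposal C has a majority (≥25).

Proposal C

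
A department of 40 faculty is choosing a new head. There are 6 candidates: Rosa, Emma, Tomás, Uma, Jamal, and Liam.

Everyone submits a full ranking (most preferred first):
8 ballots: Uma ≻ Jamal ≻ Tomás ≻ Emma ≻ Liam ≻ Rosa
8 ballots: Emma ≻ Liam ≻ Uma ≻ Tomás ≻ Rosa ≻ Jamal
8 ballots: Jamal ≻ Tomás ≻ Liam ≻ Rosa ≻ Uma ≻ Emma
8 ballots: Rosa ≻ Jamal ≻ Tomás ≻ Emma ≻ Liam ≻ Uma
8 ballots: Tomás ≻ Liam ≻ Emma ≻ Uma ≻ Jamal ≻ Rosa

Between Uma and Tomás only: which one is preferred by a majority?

Tomás

Uma is ranked above Tomás on 16 ballots; Tomás above Uma on 24.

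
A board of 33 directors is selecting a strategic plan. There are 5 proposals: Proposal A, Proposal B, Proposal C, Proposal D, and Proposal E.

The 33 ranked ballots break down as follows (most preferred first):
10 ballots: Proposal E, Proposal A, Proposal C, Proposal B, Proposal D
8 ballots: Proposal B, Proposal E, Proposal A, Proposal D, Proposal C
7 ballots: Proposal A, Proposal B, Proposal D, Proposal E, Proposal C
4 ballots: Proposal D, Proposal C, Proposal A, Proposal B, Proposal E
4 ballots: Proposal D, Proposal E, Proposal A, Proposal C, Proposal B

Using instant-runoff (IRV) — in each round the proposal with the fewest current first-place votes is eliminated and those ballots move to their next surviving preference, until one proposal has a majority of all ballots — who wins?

Proposal B

Round 1: Proposal A 7, Proposal B 8, Proposal C 0, Proposal D 8, Proposal E 10. Proposal C eliminated.
Round 2: Proposal A 7, Proposal B 8, Proposal D 8, Proposal E 10. Proposal A eliminated.
Round 3: Proposal B 15, Proposal D 8, Proposal E 10. Proposal D eliminated.
Round 4: Proposal B 19, Proposal E 14. Proposal B has a majority (≥17).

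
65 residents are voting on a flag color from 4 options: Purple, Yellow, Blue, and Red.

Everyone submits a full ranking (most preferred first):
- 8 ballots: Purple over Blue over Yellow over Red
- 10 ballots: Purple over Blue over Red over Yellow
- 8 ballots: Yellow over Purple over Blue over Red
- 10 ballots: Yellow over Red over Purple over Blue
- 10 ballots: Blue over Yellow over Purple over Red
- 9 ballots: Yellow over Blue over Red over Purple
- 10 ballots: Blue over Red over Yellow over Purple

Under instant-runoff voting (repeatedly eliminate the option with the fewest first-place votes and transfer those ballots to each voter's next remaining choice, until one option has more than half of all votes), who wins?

Round 1: Purple 18, Yellow 27, Blue 20, Red 0. Red eliminated.
Round 2: Purple 18, Yellow 27, Blue 20. Purple eliminated.
Round 3: Yellow 27, Blue 38. Blue has a majority (≥33).

Blue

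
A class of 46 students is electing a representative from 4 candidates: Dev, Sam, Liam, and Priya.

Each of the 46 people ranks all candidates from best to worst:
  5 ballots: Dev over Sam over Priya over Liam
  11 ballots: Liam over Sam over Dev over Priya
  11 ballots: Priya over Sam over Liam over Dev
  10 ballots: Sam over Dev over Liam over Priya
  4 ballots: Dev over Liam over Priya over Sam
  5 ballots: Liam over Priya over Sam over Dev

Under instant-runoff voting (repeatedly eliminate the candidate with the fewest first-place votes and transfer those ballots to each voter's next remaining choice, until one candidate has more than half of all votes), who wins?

Sam

Round 1: Dev 9, Sam 10, Liam 16, Priya 11. Dev eliminated.
Round 2: Sam 15, Liam 20, Priya 11. Priya eliminated.
Round 3: Sam 26, Liam 20. Sam has a majority (≥24).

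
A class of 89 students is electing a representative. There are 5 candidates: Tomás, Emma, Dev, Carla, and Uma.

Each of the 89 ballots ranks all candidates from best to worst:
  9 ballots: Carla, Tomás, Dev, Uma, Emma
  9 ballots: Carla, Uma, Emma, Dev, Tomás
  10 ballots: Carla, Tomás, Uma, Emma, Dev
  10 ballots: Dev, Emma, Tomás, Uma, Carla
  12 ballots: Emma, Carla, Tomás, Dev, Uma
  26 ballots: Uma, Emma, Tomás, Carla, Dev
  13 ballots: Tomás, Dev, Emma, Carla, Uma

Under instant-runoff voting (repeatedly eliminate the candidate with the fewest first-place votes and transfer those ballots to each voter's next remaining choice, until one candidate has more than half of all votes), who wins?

Round 1: Tomás 13, Emma 12, Dev 10, Carla 28, Uma 26. Dev eliminated.
Round 2: Tomás 13, Emma 22, Carla 28, Uma 26. Tomás eliminated.
Round 3: Emma 35, Carla 28, Uma 26. Uma eliminated.
Round 4: Emma 61, Carla 28. Emma has a majority (≥45).

Emma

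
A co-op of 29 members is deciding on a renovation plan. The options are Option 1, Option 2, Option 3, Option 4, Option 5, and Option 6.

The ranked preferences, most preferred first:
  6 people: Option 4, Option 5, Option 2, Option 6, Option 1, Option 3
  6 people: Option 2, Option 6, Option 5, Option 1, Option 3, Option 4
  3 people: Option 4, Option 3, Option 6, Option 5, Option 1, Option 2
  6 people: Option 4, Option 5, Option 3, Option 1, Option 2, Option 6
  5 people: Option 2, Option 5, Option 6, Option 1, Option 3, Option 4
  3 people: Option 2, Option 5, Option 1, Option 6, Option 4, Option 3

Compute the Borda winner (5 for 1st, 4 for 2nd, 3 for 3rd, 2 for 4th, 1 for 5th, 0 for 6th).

Option 1: 6×1 + 6×2 + 3×1 + 6×2 + 5×2 + 3×3 = 52
Option 2: 6×3 + 6×5 + 3×0 + 6×1 + 5×5 + 3×5 = 94
Option 3: 6×0 + 6×1 + 3×4 + 6×3 + 5×1 + 3×0 = 41
Option 4: 6×5 + 6×0 + 3×5 + 6×5 + 5×0 + 3×1 = 78
Option 5: 6×4 + 6×3 + 3×2 + 6×4 + 5×4 + 3×4 = 104
Option 6: 6×2 + 6×4 + 3×3 + 6×0 + 5×3 + 3×2 = 66

Option 5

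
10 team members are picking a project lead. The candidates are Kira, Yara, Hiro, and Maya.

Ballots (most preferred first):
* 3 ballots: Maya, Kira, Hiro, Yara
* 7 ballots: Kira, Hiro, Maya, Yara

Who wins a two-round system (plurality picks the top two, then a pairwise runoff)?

Kira

Round 1 first-place votes: Kira 7, Yara 0, Hiro 0, Maya 3. Kira and Maya advance.
Runoff: Kira is ranked above Maya on 7 ballots, Maya above Kira on 3.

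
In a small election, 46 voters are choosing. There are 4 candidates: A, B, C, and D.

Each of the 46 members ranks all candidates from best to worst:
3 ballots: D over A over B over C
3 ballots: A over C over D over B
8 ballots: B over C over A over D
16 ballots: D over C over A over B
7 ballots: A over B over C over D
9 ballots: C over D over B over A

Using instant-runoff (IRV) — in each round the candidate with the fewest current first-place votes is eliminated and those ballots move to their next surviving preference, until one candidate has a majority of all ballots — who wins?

C

Round 1: A 10, B 8, C 9, D 19. B eliminated.
Round 2: A 10, C 17, D 19. A eliminated.
Round 3: C 27, D 19. C has a majority (≥24).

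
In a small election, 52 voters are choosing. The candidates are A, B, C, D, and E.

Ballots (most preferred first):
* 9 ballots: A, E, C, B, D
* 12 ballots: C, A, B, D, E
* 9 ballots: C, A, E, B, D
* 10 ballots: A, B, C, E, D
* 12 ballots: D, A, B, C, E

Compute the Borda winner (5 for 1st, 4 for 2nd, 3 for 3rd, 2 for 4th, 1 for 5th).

A

A: 9×5 + 12×4 + 9×4 + 10×5 + 12×4 = 227
B: 9×2 + 12×3 + 9×2 + 10×4 + 12×3 = 148
C: 9×3 + 12×5 + 9×5 + 10×3 + 12×2 = 186
D: 9×1 + 12×2 + 9×1 + 10×1 + 12×5 = 112
E: 9×4 + 12×1 + 9×3 + 10×2 + 12×1 = 107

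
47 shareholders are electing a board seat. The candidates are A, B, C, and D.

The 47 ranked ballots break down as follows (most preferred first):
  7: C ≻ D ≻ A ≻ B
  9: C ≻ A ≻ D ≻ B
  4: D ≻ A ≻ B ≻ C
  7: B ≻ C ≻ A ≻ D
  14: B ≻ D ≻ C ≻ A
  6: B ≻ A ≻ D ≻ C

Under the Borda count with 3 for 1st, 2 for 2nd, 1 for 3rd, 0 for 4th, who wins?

B

A: 7×1 + 9×2 + 4×2 + 7×1 + 14×0 + 6×2 = 52
B: 7×0 + 9×0 + 4×1 + 7×3 + 14×3 + 6×3 = 85
C: 7×3 + 9×3 + 4×0 + 7×2 + 14×1 + 6×0 = 76
D: 7×2 + 9×1 + 4×3 + 7×0 + 14×2 + 6×1 = 69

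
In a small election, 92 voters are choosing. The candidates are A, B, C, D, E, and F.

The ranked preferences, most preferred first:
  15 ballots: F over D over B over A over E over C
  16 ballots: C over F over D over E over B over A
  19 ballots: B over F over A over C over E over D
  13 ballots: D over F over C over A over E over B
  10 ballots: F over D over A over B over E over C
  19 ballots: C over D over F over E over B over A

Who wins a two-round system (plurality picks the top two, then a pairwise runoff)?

Round 1 first-place votes: A 0, B 19, C 35, D 13, E 0, F 25. C and F advance.
Runoff: C is ranked above F on 35 ballots, F above C on 57.

F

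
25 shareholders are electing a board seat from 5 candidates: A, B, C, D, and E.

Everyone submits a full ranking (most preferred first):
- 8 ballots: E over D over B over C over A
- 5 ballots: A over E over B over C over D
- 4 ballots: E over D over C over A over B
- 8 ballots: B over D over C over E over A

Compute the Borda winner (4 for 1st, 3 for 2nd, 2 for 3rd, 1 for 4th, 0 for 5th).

A: 8×0 + 5×4 + 4×1 + 8×0 = 24
B: 8×2 + 5×2 + 4×0 + 8×4 = 58
C: 8×1 + 5×1 + 4×2 + 8×2 = 37
D: 8×3 + 5×0 + 4×3 + 8×3 = 60
E: 8×4 + 5×3 + 4×4 + 8×1 = 71

E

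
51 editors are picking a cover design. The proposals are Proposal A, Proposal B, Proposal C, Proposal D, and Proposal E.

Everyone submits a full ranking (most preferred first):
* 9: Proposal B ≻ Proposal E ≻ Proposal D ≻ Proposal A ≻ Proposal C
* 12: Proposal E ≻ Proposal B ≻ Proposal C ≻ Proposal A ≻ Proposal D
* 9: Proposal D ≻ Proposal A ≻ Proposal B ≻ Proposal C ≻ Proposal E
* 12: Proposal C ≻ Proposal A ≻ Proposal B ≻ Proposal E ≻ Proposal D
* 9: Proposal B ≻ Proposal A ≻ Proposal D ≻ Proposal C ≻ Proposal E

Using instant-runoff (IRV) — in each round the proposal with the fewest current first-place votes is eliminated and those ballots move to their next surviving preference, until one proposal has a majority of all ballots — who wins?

Proposal B

Round 1: Proposal A 0, Proposal B 18, Proposal C 12, Proposal D 9, Proposal E 12. Proposal A eliminated.
Round 2: Proposal B 18, Proposal C 12, Proposal D 9, Proposal E 12. Proposal D eliminated.
Round 3: Proposal B 27, Proposal C 12, Proposal E 12. Proposal B has a majority (≥26).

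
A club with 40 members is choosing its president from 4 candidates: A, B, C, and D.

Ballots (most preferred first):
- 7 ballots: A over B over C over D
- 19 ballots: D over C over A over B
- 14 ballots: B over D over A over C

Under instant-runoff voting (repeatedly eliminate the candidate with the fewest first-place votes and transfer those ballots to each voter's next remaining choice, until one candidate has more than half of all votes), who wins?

B

Round 1: A 7, B 14, C 0, D 19. C eliminated.
Round 2: A 7, B 14, D 19. A eliminated.
Round 3: B 21, D 19. B has a majority (≥21).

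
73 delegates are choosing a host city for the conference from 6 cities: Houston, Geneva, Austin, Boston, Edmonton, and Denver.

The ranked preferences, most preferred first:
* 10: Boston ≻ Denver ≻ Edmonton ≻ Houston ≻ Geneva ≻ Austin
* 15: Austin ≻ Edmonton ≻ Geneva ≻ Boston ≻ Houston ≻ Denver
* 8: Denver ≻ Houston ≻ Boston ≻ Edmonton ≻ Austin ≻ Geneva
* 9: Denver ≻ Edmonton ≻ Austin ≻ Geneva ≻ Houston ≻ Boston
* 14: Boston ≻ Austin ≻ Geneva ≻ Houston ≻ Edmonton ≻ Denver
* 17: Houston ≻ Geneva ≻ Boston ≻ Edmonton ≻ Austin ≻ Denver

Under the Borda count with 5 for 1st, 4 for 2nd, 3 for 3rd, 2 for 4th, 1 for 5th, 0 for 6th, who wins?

Boston

Houston: 10×2 + 15×1 + 8×4 + 9×1 + 14×2 + 17×5 = 189
Geneva: 10×1 + 15×3 + 8×0 + 9×2 + 14×3 + 17×4 = 183
Austin: 10×0 + 15×5 + 8×1 + 9×3 + 14×4 + 17×1 = 183
Boston: 10×5 + 15×2 + 8×3 + 9×0 + 14×5 + 17×3 = 225
Edmonton: 10×3 + 15×4 + 8×2 + 9×4 + 14×1 + 17×2 = 190
Denver: 10×4 + 15×0 + 8×5 + 9×5 + 14×0 + 17×0 = 125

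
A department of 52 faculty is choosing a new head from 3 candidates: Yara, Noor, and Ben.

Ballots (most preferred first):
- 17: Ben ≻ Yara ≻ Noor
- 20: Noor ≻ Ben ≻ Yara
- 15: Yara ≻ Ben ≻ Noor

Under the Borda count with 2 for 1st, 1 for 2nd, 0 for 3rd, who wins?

Yara: 17×1 + 20×0 + 15×2 = 47
Noor: 17×0 + 20×2 + 15×0 = 40
Ben: 17×2 + 20×1 + 15×1 = 69

Ben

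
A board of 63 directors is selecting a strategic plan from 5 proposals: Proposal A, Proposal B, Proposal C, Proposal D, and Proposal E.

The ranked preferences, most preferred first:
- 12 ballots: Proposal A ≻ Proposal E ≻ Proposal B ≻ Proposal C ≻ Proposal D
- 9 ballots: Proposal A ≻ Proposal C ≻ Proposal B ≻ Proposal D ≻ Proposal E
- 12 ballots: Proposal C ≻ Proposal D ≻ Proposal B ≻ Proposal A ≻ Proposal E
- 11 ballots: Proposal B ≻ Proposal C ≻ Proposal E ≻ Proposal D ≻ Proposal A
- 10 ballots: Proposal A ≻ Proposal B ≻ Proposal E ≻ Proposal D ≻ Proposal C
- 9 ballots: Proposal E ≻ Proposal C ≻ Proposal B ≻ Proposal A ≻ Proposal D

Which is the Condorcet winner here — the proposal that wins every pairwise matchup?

Proposal B vs Proposal A: 32–31
Proposal B vs Proposal C: 33–30
Proposal B vs Proposal D: 51–12
Proposal B vs Proposal E: 42–21
Proposal B beats every other proposal.

Proposal B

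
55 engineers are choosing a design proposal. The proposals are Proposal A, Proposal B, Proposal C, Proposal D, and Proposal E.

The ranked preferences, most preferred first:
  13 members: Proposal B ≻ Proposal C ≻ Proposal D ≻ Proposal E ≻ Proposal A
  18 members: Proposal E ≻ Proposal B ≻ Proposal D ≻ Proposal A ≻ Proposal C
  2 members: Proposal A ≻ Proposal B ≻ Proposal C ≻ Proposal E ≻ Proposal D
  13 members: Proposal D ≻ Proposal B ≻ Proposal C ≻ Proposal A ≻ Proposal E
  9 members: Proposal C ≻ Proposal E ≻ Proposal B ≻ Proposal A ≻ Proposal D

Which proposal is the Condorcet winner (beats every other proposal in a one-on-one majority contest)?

Proposal B vs Proposal A: 53–2
Proposal B vs Proposal C: 46–9
Proposal B vs Proposal D: 42–13
Proposal B vs Proposal E: 28–27
Proposal B beats every other proposal.

Proposal B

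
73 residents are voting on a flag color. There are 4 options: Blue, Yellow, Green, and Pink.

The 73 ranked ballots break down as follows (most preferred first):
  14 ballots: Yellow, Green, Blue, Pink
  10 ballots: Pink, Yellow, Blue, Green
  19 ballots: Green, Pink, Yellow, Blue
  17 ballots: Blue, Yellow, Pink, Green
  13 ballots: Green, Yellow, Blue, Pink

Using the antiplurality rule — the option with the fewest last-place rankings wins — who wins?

Last-place votes: Blue 19, Yellow 0, Green 27, Pink 27.

Yellow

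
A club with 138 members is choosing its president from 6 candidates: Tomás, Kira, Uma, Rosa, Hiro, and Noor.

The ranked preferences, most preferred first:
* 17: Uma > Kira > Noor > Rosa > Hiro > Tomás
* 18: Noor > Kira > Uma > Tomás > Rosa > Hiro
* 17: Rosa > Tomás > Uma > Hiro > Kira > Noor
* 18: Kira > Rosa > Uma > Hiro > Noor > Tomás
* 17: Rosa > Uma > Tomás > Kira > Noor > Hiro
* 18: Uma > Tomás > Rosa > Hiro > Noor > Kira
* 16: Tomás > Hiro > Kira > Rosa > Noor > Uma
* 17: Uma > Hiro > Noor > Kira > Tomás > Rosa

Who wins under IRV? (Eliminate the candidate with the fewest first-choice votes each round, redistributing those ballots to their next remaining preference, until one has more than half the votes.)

Round 1: Tomás 16, Kira 18, Uma 52, Rosa 34, Hiro 0, Noor 18. Hiro eliminated.
Round 2: Tomás 16, Kira 18, Uma 52, Rosa 34, Noor 18. Tomás eliminated.
Round 3: Kira 34, Uma 52, Rosa 34, Noor 18. Noor eliminated.
Round 4: Kira 52, Uma 52, Rosa 34. Rosa eliminated.
Round 5: Kira 52, Uma 86. Uma has a majority (≥70).

Uma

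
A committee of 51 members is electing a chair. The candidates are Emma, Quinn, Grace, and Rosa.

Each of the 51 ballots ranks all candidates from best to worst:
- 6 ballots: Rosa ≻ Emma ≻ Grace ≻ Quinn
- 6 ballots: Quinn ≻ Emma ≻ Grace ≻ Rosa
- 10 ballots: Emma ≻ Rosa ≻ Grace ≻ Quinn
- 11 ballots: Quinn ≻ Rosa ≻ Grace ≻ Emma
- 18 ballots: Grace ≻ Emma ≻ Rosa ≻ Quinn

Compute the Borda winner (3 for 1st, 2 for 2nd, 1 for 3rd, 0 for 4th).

Emma

Emma: 6×2 + 6×2 + 10×3 + 11×0 + 18×2 = 90
Quinn: 6×0 + 6×3 + 10×0 + 11×3 + 18×0 = 51
Grace: 6×1 + 6×1 + 10×1 + 11×1 + 18×3 = 87
Rosa: 6×3 + 6×0 + 10×2 + 11×2 + 18×1 = 78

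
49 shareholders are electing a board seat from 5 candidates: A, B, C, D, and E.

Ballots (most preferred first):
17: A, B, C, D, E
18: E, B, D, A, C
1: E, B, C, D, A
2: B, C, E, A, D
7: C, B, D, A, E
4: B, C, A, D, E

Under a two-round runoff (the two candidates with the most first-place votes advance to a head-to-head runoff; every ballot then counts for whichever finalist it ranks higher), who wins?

Round 1 first-place votes: A 17, B 6, C 7, D 0, E 19. E and A advance.
Runoff: E is ranked above A on 21 ballots, A above E on 28.

A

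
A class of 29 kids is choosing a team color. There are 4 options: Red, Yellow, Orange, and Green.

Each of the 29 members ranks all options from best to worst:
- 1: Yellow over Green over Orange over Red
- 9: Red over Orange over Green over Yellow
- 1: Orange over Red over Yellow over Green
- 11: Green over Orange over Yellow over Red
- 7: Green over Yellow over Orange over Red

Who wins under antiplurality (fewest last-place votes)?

Last-place votes: Red 19, Yellow 9, Orange 0, Green 1.

Orange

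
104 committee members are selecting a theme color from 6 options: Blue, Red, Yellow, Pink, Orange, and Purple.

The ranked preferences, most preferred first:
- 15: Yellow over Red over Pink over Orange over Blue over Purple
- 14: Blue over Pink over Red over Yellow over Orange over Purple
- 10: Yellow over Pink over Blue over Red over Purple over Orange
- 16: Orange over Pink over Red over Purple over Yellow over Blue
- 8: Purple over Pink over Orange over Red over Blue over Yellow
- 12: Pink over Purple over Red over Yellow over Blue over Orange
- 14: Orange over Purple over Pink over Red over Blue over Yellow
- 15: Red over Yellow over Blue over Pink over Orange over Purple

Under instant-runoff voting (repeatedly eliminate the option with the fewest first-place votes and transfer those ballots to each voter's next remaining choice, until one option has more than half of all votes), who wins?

Round 1: Blue 14, Red 15, Yellow 25, Pink 12, Orange 30, Purple 8. Purple eliminated.
Round 2: Blue 14, Red 15, Yellow 25, Pink 20, Orange 30. Blue eliminated.
Round 3: Red 15, Yellow 25, Pink 34, Orange 30. Red eliminated.
Round 4: Yellow 40, Pink 34, Orange 30. Orange eliminated.
Round 5: Yellow 40, Pink 64. Pink has a majority (≥53).

Pink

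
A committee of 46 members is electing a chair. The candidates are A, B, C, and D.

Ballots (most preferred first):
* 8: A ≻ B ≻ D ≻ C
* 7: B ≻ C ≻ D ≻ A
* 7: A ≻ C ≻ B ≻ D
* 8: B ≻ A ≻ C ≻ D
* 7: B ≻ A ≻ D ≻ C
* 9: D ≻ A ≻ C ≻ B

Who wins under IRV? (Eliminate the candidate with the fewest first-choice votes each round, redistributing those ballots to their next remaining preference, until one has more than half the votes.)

A

Round 1: A 15, B 22, C 0, D 9. C eliminated.
Round 2: A 15, B 22, D 9. D eliminated.
Round 3: A 24, B 22. A has a majority (≥24).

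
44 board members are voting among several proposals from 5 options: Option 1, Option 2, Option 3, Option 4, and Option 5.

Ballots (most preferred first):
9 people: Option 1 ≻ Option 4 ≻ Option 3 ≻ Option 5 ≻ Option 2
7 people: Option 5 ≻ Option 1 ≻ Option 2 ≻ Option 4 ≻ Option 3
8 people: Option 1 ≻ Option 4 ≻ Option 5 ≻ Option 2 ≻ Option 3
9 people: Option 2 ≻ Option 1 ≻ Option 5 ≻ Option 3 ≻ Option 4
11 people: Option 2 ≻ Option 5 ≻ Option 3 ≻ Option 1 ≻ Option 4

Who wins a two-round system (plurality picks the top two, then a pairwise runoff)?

Round 1 first-place votes: Option 1 17, Option 2 20, Option 3 0, Option 4 0, Option 5 7. Option 2 and Option 1 advance.
Runoff: Option 2 is ranked above Option 1 on 20 ballots, Option 1 above Option 2 on 24.

Option 1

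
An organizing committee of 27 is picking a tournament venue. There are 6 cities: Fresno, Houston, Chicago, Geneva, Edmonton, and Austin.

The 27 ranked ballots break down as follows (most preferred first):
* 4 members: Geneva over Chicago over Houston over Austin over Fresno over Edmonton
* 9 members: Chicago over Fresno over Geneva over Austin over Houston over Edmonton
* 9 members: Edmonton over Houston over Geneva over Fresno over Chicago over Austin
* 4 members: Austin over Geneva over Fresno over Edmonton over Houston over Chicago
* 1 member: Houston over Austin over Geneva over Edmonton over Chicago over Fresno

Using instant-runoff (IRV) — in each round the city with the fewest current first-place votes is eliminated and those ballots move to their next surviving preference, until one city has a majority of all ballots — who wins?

Round 1: Fresno 0, Houston 1, Chicago 9, Geneva 4, Edmonton 9, Austin 4. Fresno eliminated.
Round 2: Houston 1, Chicago 9, Geneva 4, Edmonton 9, Austin 4. Houston eliminated.
Round 3: Chicago 9, Geneva 4, Edmonton 9, Austin 5. Geneva eliminated.
Round 4: Chicago 13, Edmonton 9, Austin 5. Austin eliminated.
Round 5: Chicago 13, Edmonton 14. Edmonton has a majority (≥14).

Edmonton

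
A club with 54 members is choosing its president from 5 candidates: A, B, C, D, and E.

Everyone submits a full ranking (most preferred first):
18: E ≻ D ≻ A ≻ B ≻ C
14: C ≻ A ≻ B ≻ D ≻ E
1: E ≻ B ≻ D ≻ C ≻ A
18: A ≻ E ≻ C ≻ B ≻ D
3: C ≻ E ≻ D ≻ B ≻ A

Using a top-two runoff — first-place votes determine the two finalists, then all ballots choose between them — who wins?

Round 1 first-place votes: A 18, B 0, C 17, D 0, E 19. E and A advance.
Runoff: E is ranked above A on 22 ballots, A above E on 32.

A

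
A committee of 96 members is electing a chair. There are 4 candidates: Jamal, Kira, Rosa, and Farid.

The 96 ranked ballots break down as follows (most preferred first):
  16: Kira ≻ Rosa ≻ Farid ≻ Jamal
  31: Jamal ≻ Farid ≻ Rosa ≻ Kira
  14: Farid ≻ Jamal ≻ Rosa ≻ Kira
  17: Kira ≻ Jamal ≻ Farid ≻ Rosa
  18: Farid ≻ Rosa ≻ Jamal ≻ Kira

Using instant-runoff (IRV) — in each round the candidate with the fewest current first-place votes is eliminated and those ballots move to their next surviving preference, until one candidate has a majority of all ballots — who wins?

Round 1: Jamal 31, Kira 33, Rosa 0, Farid 32. Rosa eliminated.
Round 2: Jamal 31, Kira 33, Farid 32. Jamal eliminated.
Round 3: Kira 33, Farid 63. Farid has a majority (≥49).

Farid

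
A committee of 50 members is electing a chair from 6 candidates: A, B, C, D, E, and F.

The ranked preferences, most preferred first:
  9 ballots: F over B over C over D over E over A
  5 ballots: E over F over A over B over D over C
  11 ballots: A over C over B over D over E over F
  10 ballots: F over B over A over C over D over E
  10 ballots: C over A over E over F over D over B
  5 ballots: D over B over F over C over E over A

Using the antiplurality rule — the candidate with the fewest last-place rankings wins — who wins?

D

Last-place votes: A 14, B 10, C 5, D 0, E 10, F 11.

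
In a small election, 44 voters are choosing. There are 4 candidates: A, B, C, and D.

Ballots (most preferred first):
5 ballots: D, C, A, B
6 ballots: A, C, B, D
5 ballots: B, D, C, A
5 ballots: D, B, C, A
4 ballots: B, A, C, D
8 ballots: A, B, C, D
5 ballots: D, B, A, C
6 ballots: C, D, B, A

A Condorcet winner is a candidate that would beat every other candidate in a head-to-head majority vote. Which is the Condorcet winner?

B vs A: 25–19
B vs C: 27–17
B vs D: 23–21
B beats every other candidate.

B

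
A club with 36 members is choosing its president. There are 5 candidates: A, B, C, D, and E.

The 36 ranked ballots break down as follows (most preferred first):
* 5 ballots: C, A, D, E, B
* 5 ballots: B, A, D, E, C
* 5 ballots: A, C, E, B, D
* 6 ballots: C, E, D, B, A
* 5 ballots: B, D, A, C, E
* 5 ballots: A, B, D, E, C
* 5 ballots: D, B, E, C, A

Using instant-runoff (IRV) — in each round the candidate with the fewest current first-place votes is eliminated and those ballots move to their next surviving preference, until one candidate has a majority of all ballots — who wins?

B

Round 1: A 10, B 10, C 11, D 5, E 0. E eliminated.
Round 2: A 10, B 10, C 11, D 5. D eliminated.
Round 3: A 10, B 15, C 11. A eliminated.
Round 4: B 20, C 16. B has a majority (≥19).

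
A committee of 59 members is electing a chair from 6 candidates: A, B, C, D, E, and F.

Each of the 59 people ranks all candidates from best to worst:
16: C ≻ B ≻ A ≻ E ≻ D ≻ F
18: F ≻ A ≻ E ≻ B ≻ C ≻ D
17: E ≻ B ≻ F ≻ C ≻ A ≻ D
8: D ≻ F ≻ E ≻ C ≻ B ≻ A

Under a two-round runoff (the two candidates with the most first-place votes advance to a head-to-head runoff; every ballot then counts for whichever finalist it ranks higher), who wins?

E

Round 1 first-place votes: A 0, B 0, C 16, D 8, E 17, F 18. F and E advance.
Runoff: F is ranked above E on 26 ballots, E above F on 33.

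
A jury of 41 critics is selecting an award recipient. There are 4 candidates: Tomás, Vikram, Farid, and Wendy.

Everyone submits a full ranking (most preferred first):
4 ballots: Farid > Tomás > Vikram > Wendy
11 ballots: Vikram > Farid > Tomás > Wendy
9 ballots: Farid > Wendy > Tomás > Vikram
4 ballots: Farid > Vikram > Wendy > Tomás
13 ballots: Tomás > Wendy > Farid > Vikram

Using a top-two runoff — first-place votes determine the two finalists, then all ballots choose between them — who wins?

Round 1 first-place votes: Tomás 13, Vikram 11, Farid 17, Wendy 0. Farid and Tomás advance.
Runoff: Farid is ranked above Tomás on 28 ballots, Tomás above Farid on 13.

Farid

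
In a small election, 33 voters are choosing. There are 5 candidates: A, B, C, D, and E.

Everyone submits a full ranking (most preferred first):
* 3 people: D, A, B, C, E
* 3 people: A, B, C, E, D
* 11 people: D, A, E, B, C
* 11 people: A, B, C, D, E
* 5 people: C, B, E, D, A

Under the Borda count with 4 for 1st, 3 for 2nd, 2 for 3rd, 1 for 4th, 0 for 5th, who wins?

A: 3×3 + 3×4 + 11×3 + 11×4 + 5×0 = 98
B: 3×2 + 3×3 + 11×1 + 11×3 + 5×3 = 74
C: 3×1 + 3×2 + 11×0 + 11×2 + 5×4 = 51
D: 3×4 + 3×0 + 11×4 + 11×1 + 5×1 = 72
E: 3×0 + 3×1 + 11×2 + 11×0 + 5×2 = 35

A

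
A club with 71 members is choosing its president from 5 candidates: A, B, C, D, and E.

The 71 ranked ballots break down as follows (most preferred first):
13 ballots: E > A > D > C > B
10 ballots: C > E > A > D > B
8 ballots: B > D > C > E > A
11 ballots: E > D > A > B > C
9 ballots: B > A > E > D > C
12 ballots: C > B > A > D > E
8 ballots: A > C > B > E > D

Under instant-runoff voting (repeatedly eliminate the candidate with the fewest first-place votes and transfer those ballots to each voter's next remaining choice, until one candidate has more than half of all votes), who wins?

Round 1: A 8, B 17, C 22, D 0, E 24. D eliminated.
Round 2: A 8, B 17, C 22, E 24. A eliminated.
Round 3: B 17, C 30, E 24. B eliminated.
Round 4: C 38, E 33. C has a majority (≥36).

C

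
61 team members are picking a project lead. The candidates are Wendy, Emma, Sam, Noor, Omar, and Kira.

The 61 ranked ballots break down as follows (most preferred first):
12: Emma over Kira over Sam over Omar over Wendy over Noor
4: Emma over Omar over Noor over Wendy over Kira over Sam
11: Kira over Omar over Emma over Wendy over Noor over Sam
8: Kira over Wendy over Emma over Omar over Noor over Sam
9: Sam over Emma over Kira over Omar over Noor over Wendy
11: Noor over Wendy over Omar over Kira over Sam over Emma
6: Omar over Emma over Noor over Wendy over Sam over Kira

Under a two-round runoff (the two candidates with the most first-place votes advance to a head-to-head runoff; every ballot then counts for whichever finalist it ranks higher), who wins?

Emma

Round 1 first-place votes: Wendy 0, Emma 16, Sam 9, Noor 11, Omar 6, Kira 19. Kira and Emma advance.
Runoff: Kira is ranked above Emma on 30 ballots, Emma above Kira on 31.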